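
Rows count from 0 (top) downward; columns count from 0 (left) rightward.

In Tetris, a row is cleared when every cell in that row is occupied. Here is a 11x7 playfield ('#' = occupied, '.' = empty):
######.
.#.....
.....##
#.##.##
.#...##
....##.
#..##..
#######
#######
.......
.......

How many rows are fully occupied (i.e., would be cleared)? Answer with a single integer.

Check each row:
  row 0: 1 empty cell -> not full
  row 1: 6 empty cells -> not full
  row 2: 5 empty cells -> not full
  row 3: 2 empty cells -> not full
  row 4: 4 empty cells -> not full
  row 5: 5 empty cells -> not full
  row 6: 4 empty cells -> not full
  row 7: 0 empty cells -> FULL (clear)
  row 8: 0 empty cells -> FULL (clear)
  row 9: 7 empty cells -> not full
  row 10: 7 empty cells -> not full
Total rows cleared: 2

Answer: 2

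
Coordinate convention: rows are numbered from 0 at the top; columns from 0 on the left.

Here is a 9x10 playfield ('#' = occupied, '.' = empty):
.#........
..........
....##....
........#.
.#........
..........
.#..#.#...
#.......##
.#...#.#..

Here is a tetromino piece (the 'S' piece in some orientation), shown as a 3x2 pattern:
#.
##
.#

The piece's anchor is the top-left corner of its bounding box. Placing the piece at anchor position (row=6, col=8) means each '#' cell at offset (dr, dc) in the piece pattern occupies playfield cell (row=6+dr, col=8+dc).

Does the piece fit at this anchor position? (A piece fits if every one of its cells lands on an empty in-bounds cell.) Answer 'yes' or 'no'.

Answer: no

Derivation:
Check each piece cell at anchor (6, 8):
  offset (0,0) -> (6,8): empty -> OK
  offset (1,0) -> (7,8): occupied ('#') -> FAIL
  offset (1,1) -> (7,9): occupied ('#') -> FAIL
  offset (2,1) -> (8,9): empty -> OK
All cells valid: no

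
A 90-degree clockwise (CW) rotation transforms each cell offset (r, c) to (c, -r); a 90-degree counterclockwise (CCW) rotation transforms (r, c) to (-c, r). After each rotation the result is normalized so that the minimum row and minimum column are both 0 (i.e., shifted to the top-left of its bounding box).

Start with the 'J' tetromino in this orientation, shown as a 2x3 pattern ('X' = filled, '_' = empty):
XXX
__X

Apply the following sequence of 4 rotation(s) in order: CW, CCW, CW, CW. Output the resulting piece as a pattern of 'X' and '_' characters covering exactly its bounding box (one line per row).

Answer: X__
XXX

Derivation:
Start:
XXX
__X
After rotation 1 (CW):
_X
_X
XX
After rotation 2 (CCW):
XXX
__X
After rotation 3 (CW):
_X
_X
XX
After rotation 4 (CW):
X__
XXX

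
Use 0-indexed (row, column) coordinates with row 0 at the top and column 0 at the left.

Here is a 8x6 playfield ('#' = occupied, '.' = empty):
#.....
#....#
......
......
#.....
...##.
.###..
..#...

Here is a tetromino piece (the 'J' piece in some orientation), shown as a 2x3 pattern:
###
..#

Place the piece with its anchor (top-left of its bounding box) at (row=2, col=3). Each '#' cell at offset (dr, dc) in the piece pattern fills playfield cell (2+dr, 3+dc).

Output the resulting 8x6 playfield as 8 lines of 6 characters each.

Answer: #.....
#....#
...###
.....#
#.....
...##.
.###..
..#...

Derivation:
Fill (2+0,3+0) = (2,3)
Fill (2+0,3+1) = (2,4)
Fill (2+0,3+2) = (2,5)
Fill (2+1,3+2) = (3,5)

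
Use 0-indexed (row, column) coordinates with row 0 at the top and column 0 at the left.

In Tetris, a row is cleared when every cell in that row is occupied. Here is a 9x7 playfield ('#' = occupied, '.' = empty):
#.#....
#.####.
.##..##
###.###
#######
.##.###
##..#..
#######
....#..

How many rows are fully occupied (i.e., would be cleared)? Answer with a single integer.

Check each row:
  row 0: 5 empty cells -> not full
  row 1: 2 empty cells -> not full
  row 2: 3 empty cells -> not full
  row 3: 1 empty cell -> not full
  row 4: 0 empty cells -> FULL (clear)
  row 5: 2 empty cells -> not full
  row 6: 4 empty cells -> not full
  row 7: 0 empty cells -> FULL (clear)
  row 8: 6 empty cells -> not full
Total rows cleared: 2

Answer: 2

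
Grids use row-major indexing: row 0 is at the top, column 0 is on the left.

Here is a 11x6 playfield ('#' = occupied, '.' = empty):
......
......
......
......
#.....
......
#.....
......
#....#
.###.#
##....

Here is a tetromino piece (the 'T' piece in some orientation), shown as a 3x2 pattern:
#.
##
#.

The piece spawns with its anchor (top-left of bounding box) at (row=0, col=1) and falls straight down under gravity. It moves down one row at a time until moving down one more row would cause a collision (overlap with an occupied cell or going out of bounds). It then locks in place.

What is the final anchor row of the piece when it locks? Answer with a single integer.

Answer: 6

Derivation:
Spawn at (row=0, col=1). Try each row:
  row 0: fits
  row 1: fits
  row 2: fits
  row 3: fits
  row 4: fits
  row 5: fits
  row 6: fits
  row 7: blocked -> lock at row 6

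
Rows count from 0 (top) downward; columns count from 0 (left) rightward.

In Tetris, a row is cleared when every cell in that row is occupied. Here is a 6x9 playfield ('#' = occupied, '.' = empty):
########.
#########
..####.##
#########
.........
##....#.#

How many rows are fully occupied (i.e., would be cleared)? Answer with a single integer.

Answer: 2

Derivation:
Check each row:
  row 0: 1 empty cell -> not full
  row 1: 0 empty cells -> FULL (clear)
  row 2: 3 empty cells -> not full
  row 3: 0 empty cells -> FULL (clear)
  row 4: 9 empty cells -> not full
  row 5: 5 empty cells -> not full
Total rows cleared: 2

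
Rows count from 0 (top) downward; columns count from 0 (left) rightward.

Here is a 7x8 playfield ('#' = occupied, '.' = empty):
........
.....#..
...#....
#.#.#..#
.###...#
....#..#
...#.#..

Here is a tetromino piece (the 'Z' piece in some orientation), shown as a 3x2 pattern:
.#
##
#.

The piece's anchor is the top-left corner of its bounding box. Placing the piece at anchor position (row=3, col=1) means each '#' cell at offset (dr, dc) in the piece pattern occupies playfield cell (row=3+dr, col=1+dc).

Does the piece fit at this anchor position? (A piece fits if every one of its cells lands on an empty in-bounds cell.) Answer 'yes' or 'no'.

Answer: no

Derivation:
Check each piece cell at anchor (3, 1):
  offset (0,1) -> (3,2): occupied ('#') -> FAIL
  offset (1,0) -> (4,1): occupied ('#') -> FAIL
  offset (1,1) -> (4,2): occupied ('#') -> FAIL
  offset (2,0) -> (5,1): empty -> OK
All cells valid: no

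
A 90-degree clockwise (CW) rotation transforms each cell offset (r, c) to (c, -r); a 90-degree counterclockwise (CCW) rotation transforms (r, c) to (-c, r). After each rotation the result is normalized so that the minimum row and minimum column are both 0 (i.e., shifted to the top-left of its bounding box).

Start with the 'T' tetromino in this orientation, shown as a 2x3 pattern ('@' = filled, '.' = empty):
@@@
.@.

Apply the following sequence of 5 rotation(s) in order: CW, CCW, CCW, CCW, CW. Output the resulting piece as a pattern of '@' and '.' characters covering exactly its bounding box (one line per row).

Answer: @.
@@
@.

Derivation:
Start:
@@@
.@.
After rotation 1 (CW):
.@
@@
.@
After rotation 2 (CCW):
@@@
.@.
After rotation 3 (CCW):
@.
@@
@.
After rotation 4 (CCW):
.@.
@@@
After rotation 5 (CW):
@.
@@
@.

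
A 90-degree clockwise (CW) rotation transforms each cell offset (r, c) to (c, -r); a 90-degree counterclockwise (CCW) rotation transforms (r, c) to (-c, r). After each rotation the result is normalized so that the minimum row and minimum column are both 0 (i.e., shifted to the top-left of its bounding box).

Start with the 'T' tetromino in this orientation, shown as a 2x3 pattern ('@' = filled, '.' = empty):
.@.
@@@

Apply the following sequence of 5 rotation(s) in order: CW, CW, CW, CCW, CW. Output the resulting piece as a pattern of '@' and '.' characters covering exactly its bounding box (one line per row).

Answer: .@
@@
.@

Derivation:
Start:
.@.
@@@
After rotation 1 (CW):
@.
@@
@.
After rotation 2 (CW):
@@@
.@.
After rotation 3 (CW):
.@
@@
.@
After rotation 4 (CCW):
@@@
.@.
After rotation 5 (CW):
.@
@@
.@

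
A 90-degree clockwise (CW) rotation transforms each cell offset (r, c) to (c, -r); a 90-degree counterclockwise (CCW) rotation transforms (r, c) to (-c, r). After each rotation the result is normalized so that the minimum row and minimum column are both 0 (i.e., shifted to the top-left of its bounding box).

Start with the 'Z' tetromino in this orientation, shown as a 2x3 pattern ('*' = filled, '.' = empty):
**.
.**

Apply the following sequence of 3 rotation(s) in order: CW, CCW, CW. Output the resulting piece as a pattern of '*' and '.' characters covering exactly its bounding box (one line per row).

Answer: .*
**
*.

Derivation:
Start:
**.
.**
After rotation 1 (CW):
.*
**
*.
After rotation 2 (CCW):
**.
.**
After rotation 3 (CW):
.*
**
*.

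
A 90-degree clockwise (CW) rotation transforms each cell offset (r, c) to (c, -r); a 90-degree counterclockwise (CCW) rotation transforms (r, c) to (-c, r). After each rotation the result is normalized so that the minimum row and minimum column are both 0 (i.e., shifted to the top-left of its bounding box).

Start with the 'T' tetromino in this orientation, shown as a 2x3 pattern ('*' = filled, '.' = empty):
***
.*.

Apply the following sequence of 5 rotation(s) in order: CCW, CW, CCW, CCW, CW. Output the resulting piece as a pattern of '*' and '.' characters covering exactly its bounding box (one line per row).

Answer: *.
**
*.

Derivation:
Start:
***
.*.
After rotation 1 (CCW):
*.
**
*.
After rotation 2 (CW):
***
.*.
After rotation 3 (CCW):
*.
**
*.
After rotation 4 (CCW):
.*.
***
After rotation 5 (CW):
*.
**
*.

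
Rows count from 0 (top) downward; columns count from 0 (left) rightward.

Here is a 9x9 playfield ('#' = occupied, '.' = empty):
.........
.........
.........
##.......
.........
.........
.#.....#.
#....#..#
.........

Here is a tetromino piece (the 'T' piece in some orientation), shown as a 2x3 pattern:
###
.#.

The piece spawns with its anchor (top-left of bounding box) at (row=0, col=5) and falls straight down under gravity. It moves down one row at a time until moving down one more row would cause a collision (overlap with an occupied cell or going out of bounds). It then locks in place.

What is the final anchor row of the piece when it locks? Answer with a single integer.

Spawn at (row=0, col=5). Try each row:
  row 0: fits
  row 1: fits
  row 2: fits
  row 3: fits
  row 4: fits
  row 5: fits
  row 6: blocked -> lock at row 5

Answer: 5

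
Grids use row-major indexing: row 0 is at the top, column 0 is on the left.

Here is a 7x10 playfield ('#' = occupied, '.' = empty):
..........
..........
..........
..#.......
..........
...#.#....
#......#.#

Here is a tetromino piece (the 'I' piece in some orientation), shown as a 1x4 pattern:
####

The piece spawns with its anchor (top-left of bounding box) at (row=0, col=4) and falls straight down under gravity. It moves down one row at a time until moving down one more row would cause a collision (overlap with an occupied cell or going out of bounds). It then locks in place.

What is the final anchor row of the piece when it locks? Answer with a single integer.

Spawn at (row=0, col=4). Try each row:
  row 0: fits
  row 1: fits
  row 2: fits
  row 3: fits
  row 4: fits
  row 5: blocked -> lock at row 4

Answer: 4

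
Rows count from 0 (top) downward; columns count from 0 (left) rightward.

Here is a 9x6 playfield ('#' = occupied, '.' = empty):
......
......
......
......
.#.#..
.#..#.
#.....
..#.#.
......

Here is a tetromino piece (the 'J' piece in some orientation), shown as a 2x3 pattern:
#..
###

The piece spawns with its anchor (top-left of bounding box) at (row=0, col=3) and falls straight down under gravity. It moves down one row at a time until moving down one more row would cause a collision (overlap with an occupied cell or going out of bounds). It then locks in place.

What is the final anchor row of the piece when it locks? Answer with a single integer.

Answer: 2

Derivation:
Spawn at (row=0, col=3). Try each row:
  row 0: fits
  row 1: fits
  row 2: fits
  row 3: blocked -> lock at row 2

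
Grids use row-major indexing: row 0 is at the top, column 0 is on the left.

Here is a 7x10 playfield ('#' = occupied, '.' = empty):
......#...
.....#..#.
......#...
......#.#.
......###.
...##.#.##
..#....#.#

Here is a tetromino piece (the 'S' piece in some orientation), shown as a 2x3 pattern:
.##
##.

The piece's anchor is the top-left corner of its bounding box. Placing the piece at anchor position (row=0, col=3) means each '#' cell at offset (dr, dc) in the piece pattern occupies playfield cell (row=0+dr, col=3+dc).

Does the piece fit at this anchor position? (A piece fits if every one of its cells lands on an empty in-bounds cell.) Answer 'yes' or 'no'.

Check each piece cell at anchor (0, 3):
  offset (0,1) -> (0,4): empty -> OK
  offset (0,2) -> (0,5): empty -> OK
  offset (1,0) -> (1,3): empty -> OK
  offset (1,1) -> (1,4): empty -> OK
All cells valid: yes

Answer: yes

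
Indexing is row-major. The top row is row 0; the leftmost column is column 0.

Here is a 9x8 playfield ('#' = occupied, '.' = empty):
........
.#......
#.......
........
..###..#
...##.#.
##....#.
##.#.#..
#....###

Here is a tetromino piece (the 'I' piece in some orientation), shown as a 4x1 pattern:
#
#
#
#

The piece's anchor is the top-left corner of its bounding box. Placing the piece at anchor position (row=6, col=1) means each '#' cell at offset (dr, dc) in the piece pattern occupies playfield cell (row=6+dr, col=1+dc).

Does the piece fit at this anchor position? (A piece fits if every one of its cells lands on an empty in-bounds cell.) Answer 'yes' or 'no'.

Answer: no

Derivation:
Check each piece cell at anchor (6, 1):
  offset (0,0) -> (6,1): occupied ('#') -> FAIL
  offset (1,0) -> (7,1): occupied ('#') -> FAIL
  offset (2,0) -> (8,1): empty -> OK
  offset (3,0) -> (9,1): out of bounds -> FAIL
All cells valid: no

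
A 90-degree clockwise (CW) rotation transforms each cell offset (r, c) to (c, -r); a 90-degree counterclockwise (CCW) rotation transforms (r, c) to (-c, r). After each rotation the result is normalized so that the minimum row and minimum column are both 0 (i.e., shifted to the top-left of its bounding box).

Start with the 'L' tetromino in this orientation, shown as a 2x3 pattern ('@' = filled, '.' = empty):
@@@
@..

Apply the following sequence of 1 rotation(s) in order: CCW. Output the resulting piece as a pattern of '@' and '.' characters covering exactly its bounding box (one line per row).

Answer: @.
@.
@@

Derivation:
Start:
@@@
@..
After rotation 1 (CCW):
@.
@.
@@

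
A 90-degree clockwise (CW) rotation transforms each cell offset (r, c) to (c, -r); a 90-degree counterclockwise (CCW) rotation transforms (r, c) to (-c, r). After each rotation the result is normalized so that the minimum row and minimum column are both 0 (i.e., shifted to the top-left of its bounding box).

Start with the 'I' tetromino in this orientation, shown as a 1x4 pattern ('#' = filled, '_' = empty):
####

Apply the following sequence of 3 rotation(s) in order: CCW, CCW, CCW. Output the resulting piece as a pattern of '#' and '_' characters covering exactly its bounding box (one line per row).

Start:
####
After rotation 1 (CCW):
#
#
#
#
After rotation 2 (CCW):
####
After rotation 3 (CCW):
#
#
#
#

Answer: #
#
#
#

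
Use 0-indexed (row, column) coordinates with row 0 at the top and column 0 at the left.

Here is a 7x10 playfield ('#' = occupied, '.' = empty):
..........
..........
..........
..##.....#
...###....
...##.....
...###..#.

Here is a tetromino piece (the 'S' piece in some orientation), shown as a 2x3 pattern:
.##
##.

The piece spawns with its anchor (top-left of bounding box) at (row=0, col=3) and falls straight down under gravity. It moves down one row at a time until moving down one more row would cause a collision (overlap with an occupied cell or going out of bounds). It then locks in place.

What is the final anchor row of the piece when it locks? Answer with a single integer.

Spawn at (row=0, col=3). Try each row:
  row 0: fits
  row 1: fits
  row 2: blocked -> lock at row 1

Answer: 1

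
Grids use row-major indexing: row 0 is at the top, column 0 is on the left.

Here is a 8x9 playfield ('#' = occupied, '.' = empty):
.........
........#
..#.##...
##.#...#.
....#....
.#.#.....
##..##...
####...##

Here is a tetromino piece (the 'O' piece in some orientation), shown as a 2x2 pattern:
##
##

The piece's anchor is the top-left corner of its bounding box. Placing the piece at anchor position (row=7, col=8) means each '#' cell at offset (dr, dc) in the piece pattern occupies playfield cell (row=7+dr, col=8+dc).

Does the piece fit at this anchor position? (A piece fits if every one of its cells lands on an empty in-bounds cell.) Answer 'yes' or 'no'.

Check each piece cell at anchor (7, 8):
  offset (0,0) -> (7,8): occupied ('#') -> FAIL
  offset (0,1) -> (7,9): out of bounds -> FAIL
  offset (1,0) -> (8,8): out of bounds -> FAIL
  offset (1,1) -> (8,9): out of bounds -> FAIL
All cells valid: no

Answer: no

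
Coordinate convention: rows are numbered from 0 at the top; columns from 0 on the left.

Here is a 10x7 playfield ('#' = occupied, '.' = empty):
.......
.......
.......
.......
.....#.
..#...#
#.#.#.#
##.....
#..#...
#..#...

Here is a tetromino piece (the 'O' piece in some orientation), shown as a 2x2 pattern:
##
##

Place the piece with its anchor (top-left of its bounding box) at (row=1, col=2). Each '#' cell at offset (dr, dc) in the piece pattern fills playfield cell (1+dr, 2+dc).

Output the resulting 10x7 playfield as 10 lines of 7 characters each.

Fill (1+0,2+0) = (1,2)
Fill (1+0,2+1) = (1,3)
Fill (1+1,2+0) = (2,2)
Fill (1+1,2+1) = (2,3)

Answer: .......
..##...
..##...
.......
.....#.
..#...#
#.#.#.#
##.....
#..#...
#..#...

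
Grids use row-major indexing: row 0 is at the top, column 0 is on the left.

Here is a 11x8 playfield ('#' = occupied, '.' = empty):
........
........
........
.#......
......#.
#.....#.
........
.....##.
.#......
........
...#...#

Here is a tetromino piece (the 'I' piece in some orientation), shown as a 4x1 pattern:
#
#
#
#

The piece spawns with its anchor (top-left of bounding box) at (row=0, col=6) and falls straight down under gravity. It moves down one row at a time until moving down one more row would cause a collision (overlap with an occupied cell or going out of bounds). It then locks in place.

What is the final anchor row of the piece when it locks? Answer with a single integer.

Answer: 0

Derivation:
Spawn at (row=0, col=6). Try each row:
  row 0: fits
  row 1: blocked -> lock at row 0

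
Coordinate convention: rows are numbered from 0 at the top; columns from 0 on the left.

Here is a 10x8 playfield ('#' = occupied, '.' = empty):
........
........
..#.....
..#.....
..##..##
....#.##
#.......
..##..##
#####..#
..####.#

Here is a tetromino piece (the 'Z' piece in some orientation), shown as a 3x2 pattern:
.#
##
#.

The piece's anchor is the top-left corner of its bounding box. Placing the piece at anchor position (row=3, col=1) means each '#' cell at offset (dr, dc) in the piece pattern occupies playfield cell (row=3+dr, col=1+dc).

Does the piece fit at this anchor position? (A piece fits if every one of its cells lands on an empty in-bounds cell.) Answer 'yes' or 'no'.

Answer: no

Derivation:
Check each piece cell at anchor (3, 1):
  offset (0,1) -> (3,2): occupied ('#') -> FAIL
  offset (1,0) -> (4,1): empty -> OK
  offset (1,1) -> (4,2): occupied ('#') -> FAIL
  offset (2,0) -> (5,1): empty -> OK
All cells valid: no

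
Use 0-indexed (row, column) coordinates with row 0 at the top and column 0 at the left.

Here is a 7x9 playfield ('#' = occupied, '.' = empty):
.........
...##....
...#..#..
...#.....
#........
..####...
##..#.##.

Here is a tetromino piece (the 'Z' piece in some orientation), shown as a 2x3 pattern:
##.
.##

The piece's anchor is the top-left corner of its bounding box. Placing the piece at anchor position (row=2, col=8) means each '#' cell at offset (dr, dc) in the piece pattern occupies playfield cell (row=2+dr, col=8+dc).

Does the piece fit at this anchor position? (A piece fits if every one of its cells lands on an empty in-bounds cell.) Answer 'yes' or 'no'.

Answer: no

Derivation:
Check each piece cell at anchor (2, 8):
  offset (0,0) -> (2,8): empty -> OK
  offset (0,1) -> (2,9): out of bounds -> FAIL
  offset (1,1) -> (3,9): out of bounds -> FAIL
  offset (1,2) -> (3,10): out of bounds -> FAIL
All cells valid: no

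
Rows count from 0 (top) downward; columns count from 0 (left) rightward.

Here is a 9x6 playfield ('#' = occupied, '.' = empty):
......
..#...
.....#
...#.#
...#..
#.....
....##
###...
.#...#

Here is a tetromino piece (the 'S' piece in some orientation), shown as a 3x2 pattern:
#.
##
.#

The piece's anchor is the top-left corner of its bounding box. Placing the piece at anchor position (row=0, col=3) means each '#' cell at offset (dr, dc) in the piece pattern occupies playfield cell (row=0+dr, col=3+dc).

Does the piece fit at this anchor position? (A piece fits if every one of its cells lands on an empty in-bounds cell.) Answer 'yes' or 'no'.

Answer: yes

Derivation:
Check each piece cell at anchor (0, 3):
  offset (0,0) -> (0,3): empty -> OK
  offset (1,0) -> (1,3): empty -> OK
  offset (1,1) -> (1,4): empty -> OK
  offset (2,1) -> (2,4): empty -> OK
All cells valid: yes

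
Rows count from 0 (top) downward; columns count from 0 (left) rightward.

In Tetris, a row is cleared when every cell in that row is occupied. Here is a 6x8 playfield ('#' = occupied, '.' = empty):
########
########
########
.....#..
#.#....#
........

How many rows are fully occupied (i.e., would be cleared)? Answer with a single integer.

Check each row:
  row 0: 0 empty cells -> FULL (clear)
  row 1: 0 empty cells -> FULL (clear)
  row 2: 0 empty cells -> FULL (clear)
  row 3: 7 empty cells -> not full
  row 4: 5 empty cells -> not full
  row 5: 8 empty cells -> not full
Total rows cleared: 3

Answer: 3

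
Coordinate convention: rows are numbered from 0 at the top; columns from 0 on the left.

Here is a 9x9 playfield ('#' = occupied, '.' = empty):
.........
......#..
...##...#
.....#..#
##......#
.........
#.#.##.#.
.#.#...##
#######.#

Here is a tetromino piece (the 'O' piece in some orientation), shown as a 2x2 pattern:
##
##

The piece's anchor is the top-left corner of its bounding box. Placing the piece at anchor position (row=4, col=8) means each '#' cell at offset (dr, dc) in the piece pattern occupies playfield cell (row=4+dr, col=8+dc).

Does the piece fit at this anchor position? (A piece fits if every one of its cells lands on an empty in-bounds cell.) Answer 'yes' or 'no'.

Check each piece cell at anchor (4, 8):
  offset (0,0) -> (4,8): occupied ('#') -> FAIL
  offset (0,1) -> (4,9): out of bounds -> FAIL
  offset (1,0) -> (5,8): empty -> OK
  offset (1,1) -> (5,9): out of bounds -> FAIL
All cells valid: no

Answer: no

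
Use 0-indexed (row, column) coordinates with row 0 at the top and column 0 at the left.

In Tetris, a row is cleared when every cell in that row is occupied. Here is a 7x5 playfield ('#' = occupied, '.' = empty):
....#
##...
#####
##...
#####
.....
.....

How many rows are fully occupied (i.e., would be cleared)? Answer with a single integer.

Answer: 2

Derivation:
Check each row:
  row 0: 4 empty cells -> not full
  row 1: 3 empty cells -> not full
  row 2: 0 empty cells -> FULL (clear)
  row 3: 3 empty cells -> not full
  row 4: 0 empty cells -> FULL (clear)
  row 5: 5 empty cells -> not full
  row 6: 5 empty cells -> not full
Total rows cleared: 2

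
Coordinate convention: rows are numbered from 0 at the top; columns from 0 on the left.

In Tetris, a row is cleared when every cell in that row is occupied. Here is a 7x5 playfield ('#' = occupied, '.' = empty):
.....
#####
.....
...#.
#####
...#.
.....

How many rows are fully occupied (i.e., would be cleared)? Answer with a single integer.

Check each row:
  row 0: 5 empty cells -> not full
  row 1: 0 empty cells -> FULL (clear)
  row 2: 5 empty cells -> not full
  row 3: 4 empty cells -> not full
  row 4: 0 empty cells -> FULL (clear)
  row 5: 4 empty cells -> not full
  row 6: 5 empty cells -> not full
Total rows cleared: 2

Answer: 2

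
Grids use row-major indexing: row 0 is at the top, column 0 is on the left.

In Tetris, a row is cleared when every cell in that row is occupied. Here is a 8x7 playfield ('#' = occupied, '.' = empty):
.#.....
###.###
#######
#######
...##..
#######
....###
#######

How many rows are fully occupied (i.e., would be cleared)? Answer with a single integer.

Check each row:
  row 0: 6 empty cells -> not full
  row 1: 1 empty cell -> not full
  row 2: 0 empty cells -> FULL (clear)
  row 3: 0 empty cells -> FULL (clear)
  row 4: 5 empty cells -> not full
  row 5: 0 empty cells -> FULL (clear)
  row 6: 4 empty cells -> not full
  row 7: 0 empty cells -> FULL (clear)
Total rows cleared: 4

Answer: 4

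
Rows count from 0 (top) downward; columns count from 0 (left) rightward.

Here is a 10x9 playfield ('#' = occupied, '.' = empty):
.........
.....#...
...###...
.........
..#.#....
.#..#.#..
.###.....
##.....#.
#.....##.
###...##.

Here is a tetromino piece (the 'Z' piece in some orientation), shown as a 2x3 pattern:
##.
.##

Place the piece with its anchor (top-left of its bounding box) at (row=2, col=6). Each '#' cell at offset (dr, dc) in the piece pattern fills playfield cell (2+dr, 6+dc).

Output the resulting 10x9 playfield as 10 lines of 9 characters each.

Answer: .........
.....#...
...#####.
.......##
..#.#....
.#..#.#..
.###.....
##.....#.
#.....##.
###...##.

Derivation:
Fill (2+0,6+0) = (2,6)
Fill (2+0,6+1) = (2,7)
Fill (2+1,6+1) = (3,7)
Fill (2+1,6+2) = (3,8)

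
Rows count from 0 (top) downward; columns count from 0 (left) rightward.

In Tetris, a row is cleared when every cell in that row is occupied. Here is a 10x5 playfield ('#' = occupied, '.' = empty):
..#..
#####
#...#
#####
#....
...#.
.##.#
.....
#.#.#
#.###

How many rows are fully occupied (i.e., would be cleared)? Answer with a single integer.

Answer: 2

Derivation:
Check each row:
  row 0: 4 empty cells -> not full
  row 1: 0 empty cells -> FULL (clear)
  row 2: 3 empty cells -> not full
  row 3: 0 empty cells -> FULL (clear)
  row 4: 4 empty cells -> not full
  row 5: 4 empty cells -> not full
  row 6: 2 empty cells -> not full
  row 7: 5 empty cells -> not full
  row 8: 2 empty cells -> not full
  row 9: 1 empty cell -> not full
Total rows cleared: 2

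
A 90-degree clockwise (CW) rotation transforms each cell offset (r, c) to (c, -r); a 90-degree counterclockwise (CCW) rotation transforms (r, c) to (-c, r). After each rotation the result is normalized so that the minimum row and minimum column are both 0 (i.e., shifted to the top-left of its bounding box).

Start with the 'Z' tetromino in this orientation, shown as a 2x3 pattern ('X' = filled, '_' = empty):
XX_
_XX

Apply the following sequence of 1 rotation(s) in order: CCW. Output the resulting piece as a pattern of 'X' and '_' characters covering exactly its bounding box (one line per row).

Start:
XX_
_XX
After rotation 1 (CCW):
_X
XX
X_

Answer: _X
XX
X_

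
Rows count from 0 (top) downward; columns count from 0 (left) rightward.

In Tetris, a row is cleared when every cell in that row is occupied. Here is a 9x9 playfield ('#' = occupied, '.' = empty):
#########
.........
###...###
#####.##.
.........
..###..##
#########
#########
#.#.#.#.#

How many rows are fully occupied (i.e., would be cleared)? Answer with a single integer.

Check each row:
  row 0: 0 empty cells -> FULL (clear)
  row 1: 9 empty cells -> not full
  row 2: 3 empty cells -> not full
  row 3: 2 empty cells -> not full
  row 4: 9 empty cells -> not full
  row 5: 4 empty cells -> not full
  row 6: 0 empty cells -> FULL (clear)
  row 7: 0 empty cells -> FULL (clear)
  row 8: 4 empty cells -> not full
Total rows cleared: 3

Answer: 3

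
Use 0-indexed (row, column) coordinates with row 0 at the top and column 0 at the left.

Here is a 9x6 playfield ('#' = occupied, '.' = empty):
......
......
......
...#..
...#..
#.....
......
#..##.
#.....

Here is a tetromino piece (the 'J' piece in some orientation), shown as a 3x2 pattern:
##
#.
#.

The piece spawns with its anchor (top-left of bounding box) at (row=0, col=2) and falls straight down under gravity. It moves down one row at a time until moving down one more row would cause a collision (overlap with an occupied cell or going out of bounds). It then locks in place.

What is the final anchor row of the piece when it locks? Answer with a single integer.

Spawn at (row=0, col=2). Try each row:
  row 0: fits
  row 1: fits
  row 2: fits
  row 3: blocked -> lock at row 2

Answer: 2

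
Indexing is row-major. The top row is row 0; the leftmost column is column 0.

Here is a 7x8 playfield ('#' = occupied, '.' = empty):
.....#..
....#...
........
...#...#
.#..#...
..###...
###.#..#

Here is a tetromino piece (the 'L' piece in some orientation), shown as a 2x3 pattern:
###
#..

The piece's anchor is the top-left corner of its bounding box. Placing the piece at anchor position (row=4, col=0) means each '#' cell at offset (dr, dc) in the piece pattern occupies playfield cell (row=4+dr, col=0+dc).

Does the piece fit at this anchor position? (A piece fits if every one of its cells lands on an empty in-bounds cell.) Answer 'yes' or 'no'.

Check each piece cell at anchor (4, 0):
  offset (0,0) -> (4,0): empty -> OK
  offset (0,1) -> (4,1): occupied ('#') -> FAIL
  offset (0,2) -> (4,2): empty -> OK
  offset (1,0) -> (5,0): empty -> OK
All cells valid: no

Answer: no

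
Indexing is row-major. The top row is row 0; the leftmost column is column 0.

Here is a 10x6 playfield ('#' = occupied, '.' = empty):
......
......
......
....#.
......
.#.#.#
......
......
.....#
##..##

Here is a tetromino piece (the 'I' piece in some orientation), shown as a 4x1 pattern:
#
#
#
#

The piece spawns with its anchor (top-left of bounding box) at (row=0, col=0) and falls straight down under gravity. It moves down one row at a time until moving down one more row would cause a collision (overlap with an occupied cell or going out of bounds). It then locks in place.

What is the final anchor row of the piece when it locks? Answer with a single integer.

Answer: 5

Derivation:
Spawn at (row=0, col=0). Try each row:
  row 0: fits
  row 1: fits
  row 2: fits
  row 3: fits
  row 4: fits
  row 5: fits
  row 6: blocked -> lock at row 5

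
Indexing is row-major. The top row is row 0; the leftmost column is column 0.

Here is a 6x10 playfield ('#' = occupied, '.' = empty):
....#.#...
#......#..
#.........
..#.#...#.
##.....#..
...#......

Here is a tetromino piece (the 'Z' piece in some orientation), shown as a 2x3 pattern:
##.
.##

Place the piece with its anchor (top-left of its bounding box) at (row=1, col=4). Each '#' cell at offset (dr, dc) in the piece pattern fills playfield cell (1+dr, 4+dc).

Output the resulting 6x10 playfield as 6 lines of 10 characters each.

Fill (1+0,4+0) = (1,4)
Fill (1+0,4+1) = (1,5)
Fill (1+1,4+1) = (2,5)
Fill (1+1,4+2) = (2,6)

Answer: ....#.#...
#...##.#..
#....##...
..#.#...#.
##.....#..
...#......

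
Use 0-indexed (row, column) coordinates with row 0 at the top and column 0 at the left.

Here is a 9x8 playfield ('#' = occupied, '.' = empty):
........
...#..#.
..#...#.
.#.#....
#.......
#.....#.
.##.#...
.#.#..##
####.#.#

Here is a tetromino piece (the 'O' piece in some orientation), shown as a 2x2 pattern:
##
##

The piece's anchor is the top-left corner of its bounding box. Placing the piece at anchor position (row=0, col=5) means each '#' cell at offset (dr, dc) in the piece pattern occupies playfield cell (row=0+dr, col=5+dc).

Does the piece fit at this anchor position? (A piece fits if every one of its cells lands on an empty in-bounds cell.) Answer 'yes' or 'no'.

Check each piece cell at anchor (0, 5):
  offset (0,0) -> (0,5): empty -> OK
  offset (0,1) -> (0,6): empty -> OK
  offset (1,0) -> (1,5): empty -> OK
  offset (1,1) -> (1,6): occupied ('#') -> FAIL
All cells valid: no

Answer: no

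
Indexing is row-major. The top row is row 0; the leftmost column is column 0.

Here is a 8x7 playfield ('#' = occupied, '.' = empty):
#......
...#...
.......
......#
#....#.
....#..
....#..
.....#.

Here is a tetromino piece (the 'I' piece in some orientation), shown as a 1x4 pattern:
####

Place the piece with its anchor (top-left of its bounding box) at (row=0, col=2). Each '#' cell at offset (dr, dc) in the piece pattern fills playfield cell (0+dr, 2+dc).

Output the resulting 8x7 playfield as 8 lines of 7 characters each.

Fill (0+0,2+0) = (0,2)
Fill (0+0,2+1) = (0,3)
Fill (0+0,2+2) = (0,4)
Fill (0+0,2+3) = (0,5)

Answer: #.####.
...#...
.......
......#
#....#.
....#..
....#..
.....#.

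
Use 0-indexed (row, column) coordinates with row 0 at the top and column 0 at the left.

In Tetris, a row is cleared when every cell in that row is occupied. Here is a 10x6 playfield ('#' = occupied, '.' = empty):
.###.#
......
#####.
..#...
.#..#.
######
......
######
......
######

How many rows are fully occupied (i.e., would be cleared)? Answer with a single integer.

Answer: 3

Derivation:
Check each row:
  row 0: 2 empty cells -> not full
  row 1: 6 empty cells -> not full
  row 2: 1 empty cell -> not full
  row 3: 5 empty cells -> not full
  row 4: 4 empty cells -> not full
  row 5: 0 empty cells -> FULL (clear)
  row 6: 6 empty cells -> not full
  row 7: 0 empty cells -> FULL (clear)
  row 8: 6 empty cells -> not full
  row 9: 0 empty cells -> FULL (clear)
Total rows cleared: 3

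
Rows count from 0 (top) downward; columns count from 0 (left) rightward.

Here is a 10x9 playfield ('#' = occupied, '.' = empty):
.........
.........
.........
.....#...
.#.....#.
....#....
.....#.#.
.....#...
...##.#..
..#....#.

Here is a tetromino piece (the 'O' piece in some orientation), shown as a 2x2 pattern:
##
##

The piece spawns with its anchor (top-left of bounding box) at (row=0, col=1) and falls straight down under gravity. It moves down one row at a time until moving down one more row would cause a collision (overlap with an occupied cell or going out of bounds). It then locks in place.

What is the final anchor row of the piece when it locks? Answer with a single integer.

Spawn at (row=0, col=1). Try each row:
  row 0: fits
  row 1: fits
  row 2: fits
  row 3: blocked -> lock at row 2

Answer: 2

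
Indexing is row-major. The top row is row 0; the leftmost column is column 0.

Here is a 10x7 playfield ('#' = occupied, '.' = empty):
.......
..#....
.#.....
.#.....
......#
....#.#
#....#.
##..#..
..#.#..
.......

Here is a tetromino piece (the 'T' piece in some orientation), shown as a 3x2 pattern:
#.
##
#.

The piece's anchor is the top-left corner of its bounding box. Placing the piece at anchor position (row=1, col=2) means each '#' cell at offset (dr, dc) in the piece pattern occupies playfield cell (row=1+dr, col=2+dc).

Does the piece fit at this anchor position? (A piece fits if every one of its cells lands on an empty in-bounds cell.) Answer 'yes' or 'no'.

Answer: no

Derivation:
Check each piece cell at anchor (1, 2):
  offset (0,0) -> (1,2): occupied ('#') -> FAIL
  offset (1,0) -> (2,2): empty -> OK
  offset (1,1) -> (2,3): empty -> OK
  offset (2,0) -> (3,2): empty -> OK
All cells valid: no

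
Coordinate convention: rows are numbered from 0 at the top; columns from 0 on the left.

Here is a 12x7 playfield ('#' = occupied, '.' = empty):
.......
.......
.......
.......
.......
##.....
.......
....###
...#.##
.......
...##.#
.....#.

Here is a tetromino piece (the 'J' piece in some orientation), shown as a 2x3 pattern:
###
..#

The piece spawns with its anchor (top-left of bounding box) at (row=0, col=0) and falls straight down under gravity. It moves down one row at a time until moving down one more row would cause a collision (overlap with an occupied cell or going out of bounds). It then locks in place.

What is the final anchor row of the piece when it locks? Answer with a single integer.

Answer: 4

Derivation:
Spawn at (row=0, col=0). Try each row:
  row 0: fits
  row 1: fits
  row 2: fits
  row 3: fits
  row 4: fits
  row 5: blocked -> lock at row 4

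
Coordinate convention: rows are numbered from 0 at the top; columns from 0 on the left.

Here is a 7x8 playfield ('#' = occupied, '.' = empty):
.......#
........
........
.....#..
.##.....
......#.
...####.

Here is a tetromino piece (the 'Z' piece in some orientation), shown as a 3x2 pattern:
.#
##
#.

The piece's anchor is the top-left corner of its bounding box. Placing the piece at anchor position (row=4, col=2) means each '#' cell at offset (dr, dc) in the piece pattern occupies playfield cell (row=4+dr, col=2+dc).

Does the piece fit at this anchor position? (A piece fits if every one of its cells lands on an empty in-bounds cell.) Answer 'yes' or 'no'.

Check each piece cell at anchor (4, 2):
  offset (0,1) -> (4,3): empty -> OK
  offset (1,0) -> (5,2): empty -> OK
  offset (1,1) -> (5,3): empty -> OK
  offset (2,0) -> (6,2): empty -> OK
All cells valid: yes

Answer: yes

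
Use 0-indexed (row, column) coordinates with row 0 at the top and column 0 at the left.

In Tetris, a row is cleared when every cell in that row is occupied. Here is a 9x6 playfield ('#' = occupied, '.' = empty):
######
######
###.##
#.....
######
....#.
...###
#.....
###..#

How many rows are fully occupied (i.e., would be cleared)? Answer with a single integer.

Check each row:
  row 0: 0 empty cells -> FULL (clear)
  row 1: 0 empty cells -> FULL (clear)
  row 2: 1 empty cell -> not full
  row 3: 5 empty cells -> not full
  row 4: 0 empty cells -> FULL (clear)
  row 5: 5 empty cells -> not full
  row 6: 3 empty cells -> not full
  row 7: 5 empty cells -> not full
  row 8: 2 empty cells -> not full
Total rows cleared: 3

Answer: 3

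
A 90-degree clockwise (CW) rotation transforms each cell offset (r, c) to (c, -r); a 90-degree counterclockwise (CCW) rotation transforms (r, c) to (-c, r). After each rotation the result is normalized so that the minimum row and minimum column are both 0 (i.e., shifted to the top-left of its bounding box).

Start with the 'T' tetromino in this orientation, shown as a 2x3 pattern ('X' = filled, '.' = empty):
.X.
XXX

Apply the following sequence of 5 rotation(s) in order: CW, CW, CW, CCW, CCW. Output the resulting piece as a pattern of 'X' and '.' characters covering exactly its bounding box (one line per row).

Answer: X.
XX
X.

Derivation:
Start:
.X.
XXX
After rotation 1 (CW):
X.
XX
X.
After rotation 2 (CW):
XXX
.X.
After rotation 3 (CW):
.X
XX
.X
After rotation 4 (CCW):
XXX
.X.
After rotation 5 (CCW):
X.
XX
X.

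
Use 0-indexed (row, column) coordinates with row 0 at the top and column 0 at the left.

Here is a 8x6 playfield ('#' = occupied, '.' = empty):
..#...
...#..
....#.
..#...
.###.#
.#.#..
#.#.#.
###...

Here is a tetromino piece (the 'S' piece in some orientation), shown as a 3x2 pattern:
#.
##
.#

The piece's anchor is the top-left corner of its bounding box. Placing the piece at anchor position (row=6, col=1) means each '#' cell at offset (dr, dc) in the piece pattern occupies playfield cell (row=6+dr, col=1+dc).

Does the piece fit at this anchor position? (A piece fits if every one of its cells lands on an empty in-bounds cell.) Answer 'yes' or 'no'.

Check each piece cell at anchor (6, 1):
  offset (0,0) -> (6,1): empty -> OK
  offset (1,0) -> (7,1): occupied ('#') -> FAIL
  offset (1,1) -> (7,2): occupied ('#') -> FAIL
  offset (2,1) -> (8,2): out of bounds -> FAIL
All cells valid: no

Answer: no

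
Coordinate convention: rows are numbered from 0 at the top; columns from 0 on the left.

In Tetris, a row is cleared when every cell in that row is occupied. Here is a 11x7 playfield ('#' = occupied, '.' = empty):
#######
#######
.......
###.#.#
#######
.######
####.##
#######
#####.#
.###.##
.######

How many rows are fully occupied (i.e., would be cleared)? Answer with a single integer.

Check each row:
  row 0: 0 empty cells -> FULL (clear)
  row 1: 0 empty cells -> FULL (clear)
  row 2: 7 empty cells -> not full
  row 3: 2 empty cells -> not full
  row 4: 0 empty cells -> FULL (clear)
  row 5: 1 empty cell -> not full
  row 6: 1 empty cell -> not full
  row 7: 0 empty cells -> FULL (clear)
  row 8: 1 empty cell -> not full
  row 9: 2 empty cells -> not full
  row 10: 1 empty cell -> not full
Total rows cleared: 4

Answer: 4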